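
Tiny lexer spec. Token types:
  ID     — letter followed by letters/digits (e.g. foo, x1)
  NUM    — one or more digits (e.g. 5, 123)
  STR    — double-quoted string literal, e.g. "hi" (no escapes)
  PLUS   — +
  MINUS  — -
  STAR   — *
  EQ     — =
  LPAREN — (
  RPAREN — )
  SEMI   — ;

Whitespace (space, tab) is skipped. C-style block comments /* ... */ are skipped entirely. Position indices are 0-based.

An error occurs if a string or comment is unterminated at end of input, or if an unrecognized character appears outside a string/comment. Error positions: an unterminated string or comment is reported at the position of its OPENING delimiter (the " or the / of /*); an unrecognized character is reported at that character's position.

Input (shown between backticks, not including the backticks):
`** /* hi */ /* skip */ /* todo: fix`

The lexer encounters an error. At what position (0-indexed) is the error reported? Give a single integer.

Answer: 23

Derivation:
pos=0: emit STAR '*'
pos=1: emit STAR '*'
pos=3: enter COMMENT mode (saw '/*')
exit COMMENT mode (now at pos=11)
pos=12: enter COMMENT mode (saw '/*')
exit COMMENT mode (now at pos=22)
pos=23: enter COMMENT mode (saw '/*')
pos=23: ERROR — unterminated comment (reached EOF)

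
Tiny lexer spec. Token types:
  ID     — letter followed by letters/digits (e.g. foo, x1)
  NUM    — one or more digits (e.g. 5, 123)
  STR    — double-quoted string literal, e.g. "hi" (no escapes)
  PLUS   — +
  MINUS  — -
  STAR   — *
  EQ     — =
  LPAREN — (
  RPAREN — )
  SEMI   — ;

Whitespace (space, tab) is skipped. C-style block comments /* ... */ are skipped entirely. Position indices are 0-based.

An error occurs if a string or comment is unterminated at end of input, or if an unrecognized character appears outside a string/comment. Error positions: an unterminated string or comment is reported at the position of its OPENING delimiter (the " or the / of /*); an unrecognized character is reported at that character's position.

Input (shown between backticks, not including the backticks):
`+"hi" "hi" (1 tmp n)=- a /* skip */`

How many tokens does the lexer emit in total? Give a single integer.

pos=0: emit PLUS '+'
pos=1: enter STRING mode
pos=1: emit STR "hi" (now at pos=5)
pos=6: enter STRING mode
pos=6: emit STR "hi" (now at pos=10)
pos=11: emit LPAREN '('
pos=12: emit NUM '1' (now at pos=13)
pos=14: emit ID 'tmp' (now at pos=17)
pos=18: emit ID 'n' (now at pos=19)
pos=19: emit RPAREN ')'
pos=20: emit EQ '='
pos=21: emit MINUS '-'
pos=23: emit ID 'a' (now at pos=24)
pos=25: enter COMMENT mode (saw '/*')
exit COMMENT mode (now at pos=35)
DONE. 11 tokens: [PLUS, STR, STR, LPAREN, NUM, ID, ID, RPAREN, EQ, MINUS, ID]

Answer: 11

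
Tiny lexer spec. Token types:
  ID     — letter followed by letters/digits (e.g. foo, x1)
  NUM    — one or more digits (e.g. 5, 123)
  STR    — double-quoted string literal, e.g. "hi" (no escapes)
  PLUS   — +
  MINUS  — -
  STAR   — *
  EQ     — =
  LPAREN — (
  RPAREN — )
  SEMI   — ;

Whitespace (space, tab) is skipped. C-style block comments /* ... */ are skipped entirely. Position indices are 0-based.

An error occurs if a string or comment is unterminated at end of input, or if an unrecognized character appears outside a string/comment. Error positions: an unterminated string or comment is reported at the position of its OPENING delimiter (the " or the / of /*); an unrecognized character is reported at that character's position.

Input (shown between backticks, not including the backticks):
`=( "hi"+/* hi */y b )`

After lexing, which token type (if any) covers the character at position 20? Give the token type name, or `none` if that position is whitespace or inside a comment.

Answer: RPAREN

Derivation:
pos=0: emit EQ '='
pos=1: emit LPAREN '('
pos=3: enter STRING mode
pos=3: emit STR "hi" (now at pos=7)
pos=7: emit PLUS '+'
pos=8: enter COMMENT mode (saw '/*')
exit COMMENT mode (now at pos=16)
pos=16: emit ID 'y' (now at pos=17)
pos=18: emit ID 'b' (now at pos=19)
pos=20: emit RPAREN ')'
DONE. 7 tokens: [EQ, LPAREN, STR, PLUS, ID, ID, RPAREN]
Position 20: char is ')' -> RPAREN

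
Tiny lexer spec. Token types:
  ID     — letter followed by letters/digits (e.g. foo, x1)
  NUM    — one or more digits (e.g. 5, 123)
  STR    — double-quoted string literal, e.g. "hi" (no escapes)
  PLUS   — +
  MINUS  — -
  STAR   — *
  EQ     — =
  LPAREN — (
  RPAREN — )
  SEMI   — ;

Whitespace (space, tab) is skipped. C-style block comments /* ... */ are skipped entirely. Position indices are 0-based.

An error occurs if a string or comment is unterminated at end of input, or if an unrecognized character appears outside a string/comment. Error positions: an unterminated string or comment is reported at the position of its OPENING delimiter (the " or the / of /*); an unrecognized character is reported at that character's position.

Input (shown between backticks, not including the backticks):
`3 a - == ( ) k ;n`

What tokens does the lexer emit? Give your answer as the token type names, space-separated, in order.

Answer: NUM ID MINUS EQ EQ LPAREN RPAREN ID SEMI ID

Derivation:
pos=0: emit NUM '3' (now at pos=1)
pos=2: emit ID 'a' (now at pos=3)
pos=4: emit MINUS '-'
pos=6: emit EQ '='
pos=7: emit EQ '='
pos=9: emit LPAREN '('
pos=11: emit RPAREN ')'
pos=13: emit ID 'k' (now at pos=14)
pos=15: emit SEMI ';'
pos=16: emit ID 'n' (now at pos=17)
DONE. 10 tokens: [NUM, ID, MINUS, EQ, EQ, LPAREN, RPAREN, ID, SEMI, ID]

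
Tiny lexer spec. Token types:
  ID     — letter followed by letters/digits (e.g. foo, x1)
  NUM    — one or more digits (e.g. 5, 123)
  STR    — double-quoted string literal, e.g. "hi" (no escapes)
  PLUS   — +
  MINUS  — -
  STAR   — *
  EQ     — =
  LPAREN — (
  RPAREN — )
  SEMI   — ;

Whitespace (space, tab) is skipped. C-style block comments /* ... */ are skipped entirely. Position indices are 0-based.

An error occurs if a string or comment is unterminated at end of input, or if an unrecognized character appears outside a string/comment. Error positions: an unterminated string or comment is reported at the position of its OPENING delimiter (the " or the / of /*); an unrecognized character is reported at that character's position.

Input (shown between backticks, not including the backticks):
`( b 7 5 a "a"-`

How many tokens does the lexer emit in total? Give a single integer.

Answer: 7

Derivation:
pos=0: emit LPAREN '('
pos=2: emit ID 'b' (now at pos=3)
pos=4: emit NUM '7' (now at pos=5)
pos=6: emit NUM '5' (now at pos=7)
pos=8: emit ID 'a' (now at pos=9)
pos=10: enter STRING mode
pos=10: emit STR "a" (now at pos=13)
pos=13: emit MINUS '-'
DONE. 7 tokens: [LPAREN, ID, NUM, NUM, ID, STR, MINUS]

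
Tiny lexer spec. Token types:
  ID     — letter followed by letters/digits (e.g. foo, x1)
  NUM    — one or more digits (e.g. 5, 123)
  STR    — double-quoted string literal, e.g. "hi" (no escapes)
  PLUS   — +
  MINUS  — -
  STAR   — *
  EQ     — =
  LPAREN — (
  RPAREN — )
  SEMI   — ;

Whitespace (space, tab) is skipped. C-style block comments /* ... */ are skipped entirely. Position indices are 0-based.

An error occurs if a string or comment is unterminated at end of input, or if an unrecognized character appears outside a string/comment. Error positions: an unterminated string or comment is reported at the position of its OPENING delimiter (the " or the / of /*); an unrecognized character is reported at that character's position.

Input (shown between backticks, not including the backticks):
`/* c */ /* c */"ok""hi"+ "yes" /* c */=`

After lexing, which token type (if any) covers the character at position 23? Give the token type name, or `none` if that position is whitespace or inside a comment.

pos=0: enter COMMENT mode (saw '/*')
exit COMMENT mode (now at pos=7)
pos=8: enter COMMENT mode (saw '/*')
exit COMMENT mode (now at pos=15)
pos=15: enter STRING mode
pos=15: emit STR "ok" (now at pos=19)
pos=19: enter STRING mode
pos=19: emit STR "hi" (now at pos=23)
pos=23: emit PLUS '+'
pos=25: enter STRING mode
pos=25: emit STR "yes" (now at pos=30)
pos=31: enter COMMENT mode (saw '/*')
exit COMMENT mode (now at pos=38)
pos=38: emit EQ '='
DONE. 5 tokens: [STR, STR, PLUS, STR, EQ]
Position 23: char is '+' -> PLUS

Answer: PLUS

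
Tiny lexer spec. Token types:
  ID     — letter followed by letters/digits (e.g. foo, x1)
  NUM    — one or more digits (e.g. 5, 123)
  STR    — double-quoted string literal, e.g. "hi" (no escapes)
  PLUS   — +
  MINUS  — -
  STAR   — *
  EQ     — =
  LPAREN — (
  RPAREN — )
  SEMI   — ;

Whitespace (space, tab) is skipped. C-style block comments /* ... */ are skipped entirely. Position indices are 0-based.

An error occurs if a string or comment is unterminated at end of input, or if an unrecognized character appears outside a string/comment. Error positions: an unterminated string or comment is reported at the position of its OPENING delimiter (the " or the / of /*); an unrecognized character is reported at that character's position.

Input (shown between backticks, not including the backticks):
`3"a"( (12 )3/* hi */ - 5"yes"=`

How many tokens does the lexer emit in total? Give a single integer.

pos=0: emit NUM '3' (now at pos=1)
pos=1: enter STRING mode
pos=1: emit STR "a" (now at pos=4)
pos=4: emit LPAREN '('
pos=6: emit LPAREN '('
pos=7: emit NUM '12' (now at pos=9)
pos=10: emit RPAREN ')'
pos=11: emit NUM '3' (now at pos=12)
pos=12: enter COMMENT mode (saw '/*')
exit COMMENT mode (now at pos=20)
pos=21: emit MINUS '-'
pos=23: emit NUM '5' (now at pos=24)
pos=24: enter STRING mode
pos=24: emit STR "yes" (now at pos=29)
pos=29: emit EQ '='
DONE. 11 tokens: [NUM, STR, LPAREN, LPAREN, NUM, RPAREN, NUM, MINUS, NUM, STR, EQ]

Answer: 11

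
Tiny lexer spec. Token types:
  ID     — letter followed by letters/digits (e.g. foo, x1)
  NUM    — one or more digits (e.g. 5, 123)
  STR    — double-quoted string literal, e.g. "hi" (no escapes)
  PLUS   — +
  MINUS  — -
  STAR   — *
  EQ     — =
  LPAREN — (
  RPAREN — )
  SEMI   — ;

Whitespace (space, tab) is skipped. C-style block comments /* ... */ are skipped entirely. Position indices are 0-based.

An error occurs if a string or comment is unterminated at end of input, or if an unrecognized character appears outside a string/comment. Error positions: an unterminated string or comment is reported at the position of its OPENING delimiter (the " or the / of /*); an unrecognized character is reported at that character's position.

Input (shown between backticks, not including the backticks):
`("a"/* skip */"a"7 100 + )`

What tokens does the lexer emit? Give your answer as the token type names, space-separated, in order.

Answer: LPAREN STR STR NUM NUM PLUS RPAREN

Derivation:
pos=0: emit LPAREN '('
pos=1: enter STRING mode
pos=1: emit STR "a" (now at pos=4)
pos=4: enter COMMENT mode (saw '/*')
exit COMMENT mode (now at pos=14)
pos=14: enter STRING mode
pos=14: emit STR "a" (now at pos=17)
pos=17: emit NUM '7' (now at pos=18)
pos=19: emit NUM '100' (now at pos=22)
pos=23: emit PLUS '+'
pos=25: emit RPAREN ')'
DONE. 7 tokens: [LPAREN, STR, STR, NUM, NUM, PLUS, RPAREN]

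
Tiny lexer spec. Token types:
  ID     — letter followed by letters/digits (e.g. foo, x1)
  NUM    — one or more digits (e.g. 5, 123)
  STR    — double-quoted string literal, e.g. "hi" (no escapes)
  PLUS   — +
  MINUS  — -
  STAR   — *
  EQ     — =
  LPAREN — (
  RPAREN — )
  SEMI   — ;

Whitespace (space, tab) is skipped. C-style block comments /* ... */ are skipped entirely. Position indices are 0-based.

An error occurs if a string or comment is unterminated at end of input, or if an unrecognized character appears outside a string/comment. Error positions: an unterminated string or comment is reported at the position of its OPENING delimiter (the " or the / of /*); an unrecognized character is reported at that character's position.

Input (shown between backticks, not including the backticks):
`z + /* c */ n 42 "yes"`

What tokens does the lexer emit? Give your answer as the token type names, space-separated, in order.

pos=0: emit ID 'z' (now at pos=1)
pos=2: emit PLUS '+'
pos=4: enter COMMENT mode (saw '/*')
exit COMMENT mode (now at pos=11)
pos=12: emit ID 'n' (now at pos=13)
pos=14: emit NUM '42' (now at pos=16)
pos=17: enter STRING mode
pos=17: emit STR "yes" (now at pos=22)
DONE. 5 tokens: [ID, PLUS, ID, NUM, STR]

Answer: ID PLUS ID NUM STR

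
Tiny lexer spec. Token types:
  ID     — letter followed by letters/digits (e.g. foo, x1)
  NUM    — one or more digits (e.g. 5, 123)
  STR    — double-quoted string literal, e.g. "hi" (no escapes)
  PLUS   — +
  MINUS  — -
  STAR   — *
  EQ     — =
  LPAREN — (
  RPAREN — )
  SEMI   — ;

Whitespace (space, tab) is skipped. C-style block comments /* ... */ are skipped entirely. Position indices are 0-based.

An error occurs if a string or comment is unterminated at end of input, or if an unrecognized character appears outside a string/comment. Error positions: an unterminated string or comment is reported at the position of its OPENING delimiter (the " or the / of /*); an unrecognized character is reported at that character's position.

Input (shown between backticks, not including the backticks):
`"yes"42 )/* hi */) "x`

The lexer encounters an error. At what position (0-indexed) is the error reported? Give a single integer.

Answer: 19

Derivation:
pos=0: enter STRING mode
pos=0: emit STR "yes" (now at pos=5)
pos=5: emit NUM '42' (now at pos=7)
pos=8: emit RPAREN ')'
pos=9: enter COMMENT mode (saw '/*')
exit COMMENT mode (now at pos=17)
pos=17: emit RPAREN ')'
pos=19: enter STRING mode
pos=19: ERROR — unterminated string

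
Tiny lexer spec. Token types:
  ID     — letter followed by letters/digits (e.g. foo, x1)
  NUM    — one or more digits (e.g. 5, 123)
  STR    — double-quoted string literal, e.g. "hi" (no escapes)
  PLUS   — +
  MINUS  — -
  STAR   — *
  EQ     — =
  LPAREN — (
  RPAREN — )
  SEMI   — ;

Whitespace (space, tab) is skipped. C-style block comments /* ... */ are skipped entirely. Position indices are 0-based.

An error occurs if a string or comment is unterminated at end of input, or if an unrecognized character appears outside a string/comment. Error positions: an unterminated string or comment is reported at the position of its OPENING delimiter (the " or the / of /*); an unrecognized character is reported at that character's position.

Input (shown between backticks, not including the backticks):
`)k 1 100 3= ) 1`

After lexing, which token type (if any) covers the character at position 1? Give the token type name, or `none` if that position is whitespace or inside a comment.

Answer: ID

Derivation:
pos=0: emit RPAREN ')'
pos=1: emit ID 'k' (now at pos=2)
pos=3: emit NUM '1' (now at pos=4)
pos=5: emit NUM '100' (now at pos=8)
pos=9: emit NUM '3' (now at pos=10)
pos=10: emit EQ '='
pos=12: emit RPAREN ')'
pos=14: emit NUM '1' (now at pos=15)
DONE. 8 tokens: [RPAREN, ID, NUM, NUM, NUM, EQ, RPAREN, NUM]
Position 1: char is 'k' -> ID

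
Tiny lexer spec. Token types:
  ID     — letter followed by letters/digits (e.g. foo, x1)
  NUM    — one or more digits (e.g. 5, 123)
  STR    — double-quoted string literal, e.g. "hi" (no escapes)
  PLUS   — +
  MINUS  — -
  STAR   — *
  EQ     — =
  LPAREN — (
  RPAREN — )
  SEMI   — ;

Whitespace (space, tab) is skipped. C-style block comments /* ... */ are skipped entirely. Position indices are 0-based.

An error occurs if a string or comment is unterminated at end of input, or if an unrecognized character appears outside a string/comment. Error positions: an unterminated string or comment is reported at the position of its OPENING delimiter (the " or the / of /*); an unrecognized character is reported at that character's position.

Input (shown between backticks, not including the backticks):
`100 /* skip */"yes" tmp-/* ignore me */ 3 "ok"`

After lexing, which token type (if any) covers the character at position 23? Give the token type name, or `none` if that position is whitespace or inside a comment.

Answer: MINUS

Derivation:
pos=0: emit NUM '100' (now at pos=3)
pos=4: enter COMMENT mode (saw '/*')
exit COMMENT mode (now at pos=14)
pos=14: enter STRING mode
pos=14: emit STR "yes" (now at pos=19)
pos=20: emit ID 'tmp' (now at pos=23)
pos=23: emit MINUS '-'
pos=24: enter COMMENT mode (saw '/*')
exit COMMENT mode (now at pos=39)
pos=40: emit NUM '3' (now at pos=41)
pos=42: enter STRING mode
pos=42: emit STR "ok" (now at pos=46)
DONE. 6 tokens: [NUM, STR, ID, MINUS, NUM, STR]
Position 23: char is '-' -> MINUS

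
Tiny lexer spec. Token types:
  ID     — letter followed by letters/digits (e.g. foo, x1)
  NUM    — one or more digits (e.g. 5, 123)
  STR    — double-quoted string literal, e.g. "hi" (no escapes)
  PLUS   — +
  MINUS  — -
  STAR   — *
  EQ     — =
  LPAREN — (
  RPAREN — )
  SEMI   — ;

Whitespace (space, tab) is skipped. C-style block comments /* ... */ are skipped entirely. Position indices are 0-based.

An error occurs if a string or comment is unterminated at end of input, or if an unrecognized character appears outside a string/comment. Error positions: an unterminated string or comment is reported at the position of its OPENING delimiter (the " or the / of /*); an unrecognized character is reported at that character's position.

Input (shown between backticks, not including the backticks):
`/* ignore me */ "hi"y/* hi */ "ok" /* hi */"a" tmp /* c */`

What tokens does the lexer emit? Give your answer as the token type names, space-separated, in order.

pos=0: enter COMMENT mode (saw '/*')
exit COMMENT mode (now at pos=15)
pos=16: enter STRING mode
pos=16: emit STR "hi" (now at pos=20)
pos=20: emit ID 'y' (now at pos=21)
pos=21: enter COMMENT mode (saw '/*')
exit COMMENT mode (now at pos=29)
pos=30: enter STRING mode
pos=30: emit STR "ok" (now at pos=34)
pos=35: enter COMMENT mode (saw '/*')
exit COMMENT mode (now at pos=43)
pos=43: enter STRING mode
pos=43: emit STR "a" (now at pos=46)
pos=47: emit ID 'tmp' (now at pos=50)
pos=51: enter COMMENT mode (saw '/*')
exit COMMENT mode (now at pos=58)
DONE. 5 tokens: [STR, ID, STR, STR, ID]

Answer: STR ID STR STR ID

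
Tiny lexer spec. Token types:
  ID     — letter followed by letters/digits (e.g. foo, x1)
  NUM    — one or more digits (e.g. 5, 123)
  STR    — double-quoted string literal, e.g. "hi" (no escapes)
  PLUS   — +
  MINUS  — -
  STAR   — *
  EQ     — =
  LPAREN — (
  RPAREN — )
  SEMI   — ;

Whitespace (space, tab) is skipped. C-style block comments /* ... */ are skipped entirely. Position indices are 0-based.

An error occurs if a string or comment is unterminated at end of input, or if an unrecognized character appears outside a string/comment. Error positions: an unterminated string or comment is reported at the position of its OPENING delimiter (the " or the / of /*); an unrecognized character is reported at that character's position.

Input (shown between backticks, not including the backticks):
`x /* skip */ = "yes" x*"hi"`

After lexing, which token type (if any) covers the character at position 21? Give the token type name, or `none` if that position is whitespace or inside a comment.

Answer: ID

Derivation:
pos=0: emit ID 'x' (now at pos=1)
pos=2: enter COMMENT mode (saw '/*')
exit COMMENT mode (now at pos=12)
pos=13: emit EQ '='
pos=15: enter STRING mode
pos=15: emit STR "yes" (now at pos=20)
pos=21: emit ID 'x' (now at pos=22)
pos=22: emit STAR '*'
pos=23: enter STRING mode
pos=23: emit STR "hi" (now at pos=27)
DONE. 6 tokens: [ID, EQ, STR, ID, STAR, STR]
Position 21: char is 'x' -> ID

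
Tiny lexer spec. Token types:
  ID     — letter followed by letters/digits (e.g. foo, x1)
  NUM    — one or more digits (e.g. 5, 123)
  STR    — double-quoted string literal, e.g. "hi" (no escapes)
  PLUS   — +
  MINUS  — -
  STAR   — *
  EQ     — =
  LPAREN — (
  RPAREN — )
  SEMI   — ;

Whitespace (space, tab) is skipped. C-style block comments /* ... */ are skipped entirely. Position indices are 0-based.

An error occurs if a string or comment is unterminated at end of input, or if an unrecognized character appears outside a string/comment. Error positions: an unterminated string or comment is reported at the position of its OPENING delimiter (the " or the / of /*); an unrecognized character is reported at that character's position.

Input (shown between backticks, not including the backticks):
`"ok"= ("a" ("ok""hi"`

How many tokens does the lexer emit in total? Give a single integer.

pos=0: enter STRING mode
pos=0: emit STR "ok" (now at pos=4)
pos=4: emit EQ '='
pos=6: emit LPAREN '('
pos=7: enter STRING mode
pos=7: emit STR "a" (now at pos=10)
pos=11: emit LPAREN '('
pos=12: enter STRING mode
pos=12: emit STR "ok" (now at pos=16)
pos=16: enter STRING mode
pos=16: emit STR "hi" (now at pos=20)
DONE. 7 tokens: [STR, EQ, LPAREN, STR, LPAREN, STR, STR]

Answer: 7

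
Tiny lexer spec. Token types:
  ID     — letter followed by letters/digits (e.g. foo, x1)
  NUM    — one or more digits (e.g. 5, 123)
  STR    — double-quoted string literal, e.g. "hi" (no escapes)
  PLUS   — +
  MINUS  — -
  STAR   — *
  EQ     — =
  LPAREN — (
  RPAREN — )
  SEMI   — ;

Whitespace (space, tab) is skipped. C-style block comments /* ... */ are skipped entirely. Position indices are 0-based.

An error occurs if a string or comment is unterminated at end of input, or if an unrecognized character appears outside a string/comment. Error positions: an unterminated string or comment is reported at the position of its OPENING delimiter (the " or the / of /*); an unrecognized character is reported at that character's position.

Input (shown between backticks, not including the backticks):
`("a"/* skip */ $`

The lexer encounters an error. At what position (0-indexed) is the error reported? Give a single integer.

Answer: 15

Derivation:
pos=0: emit LPAREN '('
pos=1: enter STRING mode
pos=1: emit STR "a" (now at pos=4)
pos=4: enter COMMENT mode (saw '/*')
exit COMMENT mode (now at pos=14)
pos=15: ERROR — unrecognized char '$'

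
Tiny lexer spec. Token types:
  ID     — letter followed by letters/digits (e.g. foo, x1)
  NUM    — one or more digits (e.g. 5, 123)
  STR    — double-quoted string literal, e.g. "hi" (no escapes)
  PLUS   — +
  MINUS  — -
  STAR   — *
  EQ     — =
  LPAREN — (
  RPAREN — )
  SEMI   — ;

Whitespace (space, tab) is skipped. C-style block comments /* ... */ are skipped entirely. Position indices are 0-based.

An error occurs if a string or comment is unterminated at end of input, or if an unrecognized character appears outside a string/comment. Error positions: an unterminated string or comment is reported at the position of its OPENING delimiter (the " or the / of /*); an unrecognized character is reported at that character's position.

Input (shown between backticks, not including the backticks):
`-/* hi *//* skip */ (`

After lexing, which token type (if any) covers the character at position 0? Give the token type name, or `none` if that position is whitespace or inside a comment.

pos=0: emit MINUS '-'
pos=1: enter COMMENT mode (saw '/*')
exit COMMENT mode (now at pos=9)
pos=9: enter COMMENT mode (saw '/*')
exit COMMENT mode (now at pos=19)
pos=20: emit LPAREN '('
DONE. 2 tokens: [MINUS, LPAREN]
Position 0: char is '-' -> MINUS

Answer: MINUS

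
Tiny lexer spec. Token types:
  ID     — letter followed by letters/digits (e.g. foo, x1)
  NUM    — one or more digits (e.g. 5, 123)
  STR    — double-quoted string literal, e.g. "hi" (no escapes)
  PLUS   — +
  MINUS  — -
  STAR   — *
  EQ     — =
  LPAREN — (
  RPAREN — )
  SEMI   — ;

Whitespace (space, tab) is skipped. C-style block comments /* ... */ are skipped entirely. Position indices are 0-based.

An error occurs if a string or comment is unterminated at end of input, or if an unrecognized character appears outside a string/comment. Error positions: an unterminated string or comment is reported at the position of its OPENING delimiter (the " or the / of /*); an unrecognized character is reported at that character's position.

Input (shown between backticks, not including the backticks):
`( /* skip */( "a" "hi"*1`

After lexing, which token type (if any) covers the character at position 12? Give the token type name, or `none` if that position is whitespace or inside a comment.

pos=0: emit LPAREN '('
pos=2: enter COMMENT mode (saw '/*')
exit COMMENT mode (now at pos=12)
pos=12: emit LPAREN '('
pos=14: enter STRING mode
pos=14: emit STR "a" (now at pos=17)
pos=18: enter STRING mode
pos=18: emit STR "hi" (now at pos=22)
pos=22: emit STAR '*'
pos=23: emit NUM '1' (now at pos=24)
DONE. 6 tokens: [LPAREN, LPAREN, STR, STR, STAR, NUM]
Position 12: char is '(' -> LPAREN

Answer: LPAREN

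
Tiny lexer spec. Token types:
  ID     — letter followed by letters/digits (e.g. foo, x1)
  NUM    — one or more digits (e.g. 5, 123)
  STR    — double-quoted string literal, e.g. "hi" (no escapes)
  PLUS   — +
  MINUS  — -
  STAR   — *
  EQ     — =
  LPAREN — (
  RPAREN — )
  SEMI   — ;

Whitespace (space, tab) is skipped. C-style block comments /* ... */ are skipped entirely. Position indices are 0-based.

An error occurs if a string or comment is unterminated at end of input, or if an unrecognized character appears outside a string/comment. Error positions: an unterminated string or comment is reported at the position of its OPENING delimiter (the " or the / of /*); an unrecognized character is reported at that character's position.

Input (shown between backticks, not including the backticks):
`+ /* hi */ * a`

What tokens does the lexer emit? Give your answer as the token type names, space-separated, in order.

Answer: PLUS STAR ID

Derivation:
pos=0: emit PLUS '+'
pos=2: enter COMMENT mode (saw '/*')
exit COMMENT mode (now at pos=10)
pos=11: emit STAR '*'
pos=13: emit ID 'a' (now at pos=14)
DONE. 3 tokens: [PLUS, STAR, ID]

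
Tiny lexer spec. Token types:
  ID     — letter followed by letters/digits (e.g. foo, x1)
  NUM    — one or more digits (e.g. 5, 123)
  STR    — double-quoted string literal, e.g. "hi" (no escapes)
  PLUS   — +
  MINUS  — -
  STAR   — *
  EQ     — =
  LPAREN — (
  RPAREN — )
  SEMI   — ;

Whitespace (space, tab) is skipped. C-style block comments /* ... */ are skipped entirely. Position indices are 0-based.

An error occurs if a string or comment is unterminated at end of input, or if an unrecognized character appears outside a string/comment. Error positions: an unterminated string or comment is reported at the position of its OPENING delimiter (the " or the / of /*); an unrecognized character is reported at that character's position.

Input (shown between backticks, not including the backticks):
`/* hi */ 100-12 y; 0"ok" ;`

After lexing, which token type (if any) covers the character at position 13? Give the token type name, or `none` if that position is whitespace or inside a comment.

pos=0: enter COMMENT mode (saw '/*')
exit COMMENT mode (now at pos=8)
pos=9: emit NUM '100' (now at pos=12)
pos=12: emit MINUS '-'
pos=13: emit NUM '12' (now at pos=15)
pos=16: emit ID 'y' (now at pos=17)
pos=17: emit SEMI ';'
pos=19: emit NUM '0' (now at pos=20)
pos=20: enter STRING mode
pos=20: emit STR "ok" (now at pos=24)
pos=25: emit SEMI ';'
DONE. 8 tokens: [NUM, MINUS, NUM, ID, SEMI, NUM, STR, SEMI]
Position 13: char is '1' -> NUM

Answer: NUM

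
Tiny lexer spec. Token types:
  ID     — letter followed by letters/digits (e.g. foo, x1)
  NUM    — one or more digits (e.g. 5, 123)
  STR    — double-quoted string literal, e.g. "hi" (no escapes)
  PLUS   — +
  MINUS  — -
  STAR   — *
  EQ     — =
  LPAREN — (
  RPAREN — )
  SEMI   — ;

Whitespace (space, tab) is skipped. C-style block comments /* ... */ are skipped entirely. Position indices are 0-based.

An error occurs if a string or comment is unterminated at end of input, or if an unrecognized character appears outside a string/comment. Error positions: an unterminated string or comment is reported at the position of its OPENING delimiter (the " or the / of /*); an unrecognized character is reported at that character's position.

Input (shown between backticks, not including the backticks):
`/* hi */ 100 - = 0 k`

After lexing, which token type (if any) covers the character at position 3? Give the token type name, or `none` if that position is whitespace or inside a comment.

pos=0: enter COMMENT mode (saw '/*')
exit COMMENT mode (now at pos=8)
pos=9: emit NUM '100' (now at pos=12)
pos=13: emit MINUS '-'
pos=15: emit EQ '='
pos=17: emit NUM '0' (now at pos=18)
pos=19: emit ID 'k' (now at pos=20)
DONE. 5 tokens: [NUM, MINUS, EQ, NUM, ID]
Position 3: char is 'h' -> none

Answer: none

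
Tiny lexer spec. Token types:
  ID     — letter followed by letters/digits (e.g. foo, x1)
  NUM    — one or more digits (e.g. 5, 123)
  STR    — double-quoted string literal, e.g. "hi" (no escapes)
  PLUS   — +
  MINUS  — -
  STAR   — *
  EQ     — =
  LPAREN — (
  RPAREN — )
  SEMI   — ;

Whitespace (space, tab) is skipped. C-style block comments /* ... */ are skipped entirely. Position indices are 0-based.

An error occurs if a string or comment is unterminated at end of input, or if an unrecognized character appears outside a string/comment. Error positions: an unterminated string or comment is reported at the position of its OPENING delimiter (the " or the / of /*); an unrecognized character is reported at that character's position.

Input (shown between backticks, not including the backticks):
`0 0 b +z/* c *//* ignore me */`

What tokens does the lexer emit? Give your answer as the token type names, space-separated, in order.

Answer: NUM NUM ID PLUS ID

Derivation:
pos=0: emit NUM '0' (now at pos=1)
pos=2: emit NUM '0' (now at pos=3)
pos=4: emit ID 'b' (now at pos=5)
pos=6: emit PLUS '+'
pos=7: emit ID 'z' (now at pos=8)
pos=8: enter COMMENT mode (saw '/*')
exit COMMENT mode (now at pos=15)
pos=15: enter COMMENT mode (saw '/*')
exit COMMENT mode (now at pos=30)
DONE. 5 tokens: [NUM, NUM, ID, PLUS, ID]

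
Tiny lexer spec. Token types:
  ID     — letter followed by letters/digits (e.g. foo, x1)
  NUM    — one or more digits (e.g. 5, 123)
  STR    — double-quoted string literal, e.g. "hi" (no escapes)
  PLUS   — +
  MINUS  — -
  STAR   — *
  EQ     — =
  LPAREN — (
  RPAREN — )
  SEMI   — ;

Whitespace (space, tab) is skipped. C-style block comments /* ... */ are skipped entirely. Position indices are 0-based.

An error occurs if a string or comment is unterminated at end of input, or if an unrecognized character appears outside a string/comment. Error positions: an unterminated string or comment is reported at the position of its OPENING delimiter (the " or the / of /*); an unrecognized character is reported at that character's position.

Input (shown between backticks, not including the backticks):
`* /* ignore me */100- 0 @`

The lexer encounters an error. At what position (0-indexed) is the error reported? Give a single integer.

pos=0: emit STAR '*'
pos=2: enter COMMENT mode (saw '/*')
exit COMMENT mode (now at pos=17)
pos=17: emit NUM '100' (now at pos=20)
pos=20: emit MINUS '-'
pos=22: emit NUM '0' (now at pos=23)
pos=24: ERROR — unrecognized char '@'

Answer: 24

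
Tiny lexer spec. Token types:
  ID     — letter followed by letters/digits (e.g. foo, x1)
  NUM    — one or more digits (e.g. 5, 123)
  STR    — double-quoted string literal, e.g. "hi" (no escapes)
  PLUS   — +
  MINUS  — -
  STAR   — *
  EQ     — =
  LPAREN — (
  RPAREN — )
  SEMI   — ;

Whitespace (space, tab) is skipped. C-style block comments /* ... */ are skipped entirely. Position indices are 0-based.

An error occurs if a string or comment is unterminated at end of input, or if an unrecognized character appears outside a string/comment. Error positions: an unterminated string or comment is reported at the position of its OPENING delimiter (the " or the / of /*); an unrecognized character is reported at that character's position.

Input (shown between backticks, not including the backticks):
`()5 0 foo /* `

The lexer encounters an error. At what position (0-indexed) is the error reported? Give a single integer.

Answer: 10

Derivation:
pos=0: emit LPAREN '('
pos=1: emit RPAREN ')'
pos=2: emit NUM '5' (now at pos=3)
pos=4: emit NUM '0' (now at pos=5)
pos=6: emit ID 'foo' (now at pos=9)
pos=10: enter COMMENT mode (saw '/*')
pos=10: ERROR — unterminated comment (reached EOF)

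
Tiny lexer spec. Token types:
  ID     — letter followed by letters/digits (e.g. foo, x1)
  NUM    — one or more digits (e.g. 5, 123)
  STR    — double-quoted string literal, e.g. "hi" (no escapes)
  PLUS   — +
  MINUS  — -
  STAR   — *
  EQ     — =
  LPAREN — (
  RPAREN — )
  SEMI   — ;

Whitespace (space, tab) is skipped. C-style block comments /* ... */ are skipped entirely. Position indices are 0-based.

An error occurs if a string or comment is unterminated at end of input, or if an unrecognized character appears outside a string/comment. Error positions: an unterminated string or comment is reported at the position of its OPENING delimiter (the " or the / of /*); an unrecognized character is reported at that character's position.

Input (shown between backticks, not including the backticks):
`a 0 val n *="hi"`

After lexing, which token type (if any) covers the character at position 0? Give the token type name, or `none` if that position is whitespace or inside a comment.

pos=0: emit ID 'a' (now at pos=1)
pos=2: emit NUM '0' (now at pos=3)
pos=4: emit ID 'val' (now at pos=7)
pos=8: emit ID 'n' (now at pos=9)
pos=10: emit STAR '*'
pos=11: emit EQ '='
pos=12: enter STRING mode
pos=12: emit STR "hi" (now at pos=16)
DONE. 7 tokens: [ID, NUM, ID, ID, STAR, EQ, STR]
Position 0: char is 'a' -> ID

Answer: ID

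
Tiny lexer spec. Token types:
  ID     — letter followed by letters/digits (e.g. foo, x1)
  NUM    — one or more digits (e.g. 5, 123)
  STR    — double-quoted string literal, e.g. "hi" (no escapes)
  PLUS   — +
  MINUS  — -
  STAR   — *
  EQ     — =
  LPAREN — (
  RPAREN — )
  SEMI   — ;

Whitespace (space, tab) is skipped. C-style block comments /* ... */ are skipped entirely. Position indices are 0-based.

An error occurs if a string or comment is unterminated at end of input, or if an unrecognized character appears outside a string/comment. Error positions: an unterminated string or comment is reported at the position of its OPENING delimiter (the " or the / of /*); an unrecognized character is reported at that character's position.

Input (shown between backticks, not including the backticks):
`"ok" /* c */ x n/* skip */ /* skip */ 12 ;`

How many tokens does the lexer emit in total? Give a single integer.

pos=0: enter STRING mode
pos=0: emit STR "ok" (now at pos=4)
pos=5: enter COMMENT mode (saw '/*')
exit COMMENT mode (now at pos=12)
pos=13: emit ID 'x' (now at pos=14)
pos=15: emit ID 'n' (now at pos=16)
pos=16: enter COMMENT mode (saw '/*')
exit COMMENT mode (now at pos=26)
pos=27: enter COMMENT mode (saw '/*')
exit COMMENT mode (now at pos=37)
pos=38: emit NUM '12' (now at pos=40)
pos=41: emit SEMI ';'
DONE. 5 tokens: [STR, ID, ID, NUM, SEMI]

Answer: 5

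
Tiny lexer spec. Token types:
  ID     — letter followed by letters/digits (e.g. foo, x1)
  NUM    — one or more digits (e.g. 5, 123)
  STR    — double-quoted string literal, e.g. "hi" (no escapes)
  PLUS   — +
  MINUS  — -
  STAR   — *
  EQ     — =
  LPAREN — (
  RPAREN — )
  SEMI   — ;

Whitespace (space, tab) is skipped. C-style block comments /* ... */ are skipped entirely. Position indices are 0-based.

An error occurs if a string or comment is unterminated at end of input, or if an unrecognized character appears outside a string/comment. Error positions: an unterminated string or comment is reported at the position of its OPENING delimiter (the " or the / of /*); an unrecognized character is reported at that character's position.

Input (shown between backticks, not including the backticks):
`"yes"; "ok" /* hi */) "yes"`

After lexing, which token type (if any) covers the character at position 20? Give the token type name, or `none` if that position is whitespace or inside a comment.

pos=0: enter STRING mode
pos=0: emit STR "yes" (now at pos=5)
pos=5: emit SEMI ';'
pos=7: enter STRING mode
pos=7: emit STR "ok" (now at pos=11)
pos=12: enter COMMENT mode (saw '/*')
exit COMMENT mode (now at pos=20)
pos=20: emit RPAREN ')'
pos=22: enter STRING mode
pos=22: emit STR "yes" (now at pos=27)
DONE. 5 tokens: [STR, SEMI, STR, RPAREN, STR]
Position 20: char is ')' -> RPAREN

Answer: RPAREN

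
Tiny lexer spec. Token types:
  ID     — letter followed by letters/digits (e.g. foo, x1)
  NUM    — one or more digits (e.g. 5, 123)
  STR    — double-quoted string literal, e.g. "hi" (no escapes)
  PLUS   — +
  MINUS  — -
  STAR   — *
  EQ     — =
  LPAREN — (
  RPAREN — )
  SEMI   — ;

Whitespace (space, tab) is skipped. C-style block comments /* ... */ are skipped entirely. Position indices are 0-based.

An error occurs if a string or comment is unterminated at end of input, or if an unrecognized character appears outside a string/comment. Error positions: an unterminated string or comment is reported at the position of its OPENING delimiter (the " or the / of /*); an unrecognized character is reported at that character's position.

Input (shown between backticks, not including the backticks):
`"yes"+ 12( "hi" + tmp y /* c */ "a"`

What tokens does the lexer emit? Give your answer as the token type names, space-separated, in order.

Answer: STR PLUS NUM LPAREN STR PLUS ID ID STR

Derivation:
pos=0: enter STRING mode
pos=0: emit STR "yes" (now at pos=5)
pos=5: emit PLUS '+'
pos=7: emit NUM '12' (now at pos=9)
pos=9: emit LPAREN '('
pos=11: enter STRING mode
pos=11: emit STR "hi" (now at pos=15)
pos=16: emit PLUS '+'
pos=18: emit ID 'tmp' (now at pos=21)
pos=22: emit ID 'y' (now at pos=23)
pos=24: enter COMMENT mode (saw '/*')
exit COMMENT mode (now at pos=31)
pos=32: enter STRING mode
pos=32: emit STR "a" (now at pos=35)
DONE. 9 tokens: [STR, PLUS, NUM, LPAREN, STR, PLUS, ID, ID, STR]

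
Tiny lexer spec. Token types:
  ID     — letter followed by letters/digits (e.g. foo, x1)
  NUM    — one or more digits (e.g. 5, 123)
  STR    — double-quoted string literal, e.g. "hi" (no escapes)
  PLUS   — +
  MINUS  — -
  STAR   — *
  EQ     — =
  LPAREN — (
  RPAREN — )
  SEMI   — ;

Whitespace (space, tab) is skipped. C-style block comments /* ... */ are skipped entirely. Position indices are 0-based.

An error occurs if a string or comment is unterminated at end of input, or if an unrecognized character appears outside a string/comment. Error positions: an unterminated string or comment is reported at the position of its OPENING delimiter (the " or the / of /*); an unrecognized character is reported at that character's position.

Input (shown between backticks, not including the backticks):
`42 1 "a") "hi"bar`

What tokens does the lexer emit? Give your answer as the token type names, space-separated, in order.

pos=0: emit NUM '42' (now at pos=2)
pos=3: emit NUM '1' (now at pos=4)
pos=5: enter STRING mode
pos=5: emit STR "a" (now at pos=8)
pos=8: emit RPAREN ')'
pos=10: enter STRING mode
pos=10: emit STR "hi" (now at pos=14)
pos=14: emit ID 'bar' (now at pos=17)
DONE. 6 tokens: [NUM, NUM, STR, RPAREN, STR, ID]

Answer: NUM NUM STR RPAREN STR ID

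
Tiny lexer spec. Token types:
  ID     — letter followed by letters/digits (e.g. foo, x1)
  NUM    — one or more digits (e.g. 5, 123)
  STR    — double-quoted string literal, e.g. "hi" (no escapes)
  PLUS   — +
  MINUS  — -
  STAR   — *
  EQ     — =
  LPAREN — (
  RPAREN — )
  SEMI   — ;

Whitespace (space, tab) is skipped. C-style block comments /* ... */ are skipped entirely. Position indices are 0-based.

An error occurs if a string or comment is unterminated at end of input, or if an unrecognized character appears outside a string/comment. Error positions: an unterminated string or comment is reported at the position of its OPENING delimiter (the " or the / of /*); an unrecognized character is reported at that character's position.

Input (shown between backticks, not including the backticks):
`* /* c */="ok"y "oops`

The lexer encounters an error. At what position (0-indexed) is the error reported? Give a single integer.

pos=0: emit STAR '*'
pos=2: enter COMMENT mode (saw '/*')
exit COMMENT mode (now at pos=9)
pos=9: emit EQ '='
pos=10: enter STRING mode
pos=10: emit STR "ok" (now at pos=14)
pos=14: emit ID 'y' (now at pos=15)
pos=16: enter STRING mode
pos=16: ERROR — unterminated string

Answer: 16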